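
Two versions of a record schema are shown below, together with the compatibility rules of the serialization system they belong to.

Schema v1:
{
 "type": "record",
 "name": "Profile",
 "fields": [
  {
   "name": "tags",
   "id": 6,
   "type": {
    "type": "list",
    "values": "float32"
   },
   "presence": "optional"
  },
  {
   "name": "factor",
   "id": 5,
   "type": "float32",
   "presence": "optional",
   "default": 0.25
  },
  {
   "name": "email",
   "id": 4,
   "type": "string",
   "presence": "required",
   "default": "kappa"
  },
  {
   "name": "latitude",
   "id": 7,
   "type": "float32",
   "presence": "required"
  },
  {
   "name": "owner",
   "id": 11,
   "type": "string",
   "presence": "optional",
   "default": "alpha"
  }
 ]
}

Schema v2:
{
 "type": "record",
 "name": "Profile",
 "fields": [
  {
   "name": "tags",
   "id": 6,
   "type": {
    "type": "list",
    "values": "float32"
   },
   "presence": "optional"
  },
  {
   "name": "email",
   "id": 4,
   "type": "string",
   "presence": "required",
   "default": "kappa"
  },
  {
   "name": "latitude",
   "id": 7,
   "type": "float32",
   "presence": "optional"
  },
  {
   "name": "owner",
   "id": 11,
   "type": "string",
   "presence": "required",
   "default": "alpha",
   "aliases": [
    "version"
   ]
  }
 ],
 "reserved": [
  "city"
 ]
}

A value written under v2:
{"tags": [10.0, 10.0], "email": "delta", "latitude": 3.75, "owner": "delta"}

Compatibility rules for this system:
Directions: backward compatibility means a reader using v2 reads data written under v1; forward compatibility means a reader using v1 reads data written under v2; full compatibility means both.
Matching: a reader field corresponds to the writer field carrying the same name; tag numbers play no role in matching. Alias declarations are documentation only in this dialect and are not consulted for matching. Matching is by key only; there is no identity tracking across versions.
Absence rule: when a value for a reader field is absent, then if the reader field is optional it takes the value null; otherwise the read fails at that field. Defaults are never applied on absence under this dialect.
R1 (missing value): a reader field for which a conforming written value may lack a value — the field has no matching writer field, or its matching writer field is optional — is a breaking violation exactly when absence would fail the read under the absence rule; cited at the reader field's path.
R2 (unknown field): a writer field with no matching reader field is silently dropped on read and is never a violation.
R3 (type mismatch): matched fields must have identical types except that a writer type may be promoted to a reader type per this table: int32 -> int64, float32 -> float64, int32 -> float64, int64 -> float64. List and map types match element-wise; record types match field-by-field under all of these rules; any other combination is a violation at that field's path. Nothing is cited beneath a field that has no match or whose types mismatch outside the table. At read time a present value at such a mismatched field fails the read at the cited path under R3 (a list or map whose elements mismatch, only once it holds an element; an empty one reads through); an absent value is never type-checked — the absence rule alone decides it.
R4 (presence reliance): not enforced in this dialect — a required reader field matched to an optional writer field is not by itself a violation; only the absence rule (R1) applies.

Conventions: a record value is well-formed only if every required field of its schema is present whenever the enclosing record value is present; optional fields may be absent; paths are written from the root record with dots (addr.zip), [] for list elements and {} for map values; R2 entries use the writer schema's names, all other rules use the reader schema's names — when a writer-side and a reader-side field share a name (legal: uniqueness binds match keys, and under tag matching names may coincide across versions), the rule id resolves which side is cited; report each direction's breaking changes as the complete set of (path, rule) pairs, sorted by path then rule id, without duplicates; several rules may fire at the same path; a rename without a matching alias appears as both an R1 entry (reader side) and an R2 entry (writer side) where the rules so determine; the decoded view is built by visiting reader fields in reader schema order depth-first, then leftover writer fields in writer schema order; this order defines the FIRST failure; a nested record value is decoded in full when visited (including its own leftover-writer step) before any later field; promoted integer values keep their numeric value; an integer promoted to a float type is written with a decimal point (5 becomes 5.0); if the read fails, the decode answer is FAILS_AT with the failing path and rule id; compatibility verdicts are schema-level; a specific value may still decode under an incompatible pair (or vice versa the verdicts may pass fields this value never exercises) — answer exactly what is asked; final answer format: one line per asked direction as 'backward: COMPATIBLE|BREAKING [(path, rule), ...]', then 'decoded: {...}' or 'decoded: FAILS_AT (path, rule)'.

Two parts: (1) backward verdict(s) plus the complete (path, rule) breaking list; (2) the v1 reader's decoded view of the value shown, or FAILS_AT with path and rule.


backward: BREAKING [(owner, R1)]; decoded: {"tags": [10.0, 10.0], "factor": null, "email": "delta", "latitude": 3.75, "owner": "delta"}

arrows below run writer -> reader for Profile
checking backward for Profile: reader v2 against writer v1:
  tags: paired with writer tags (list<float32> -> list<float32>; writer optional)
  email: paired with writer email (string -> string; writer required)
  latitude: paired with writer latitude (float32 -> float32; writer required)
  owner: paired with writer owner (string -> string; writer optional)
  writer factor: unknown to reader
  rule R1 violated at owner
  => backward verdict for Profile: BREAKING, 1 violation(s)
decode walk for Profile under reader schema v1:
  tags := [10.0, 10.0]
  factor := null (absent, optional -> null)
  email := "delta"
  latitude := 3.75
  owner := "delta"
  => decoded: {"tags": [10.0, 10.0], "factor": null, "email": "delta", "latitude": 3.75, "owner": "delta"}
checking off the Profile differences that do not matter here:
  removed field factor from record Profile -> no rule fires on it in Profile's dialect; the asked verdict holds
  field latitude in record Profile: required changed to optional -> its effect on Profile is confined to the forward direction, not asked


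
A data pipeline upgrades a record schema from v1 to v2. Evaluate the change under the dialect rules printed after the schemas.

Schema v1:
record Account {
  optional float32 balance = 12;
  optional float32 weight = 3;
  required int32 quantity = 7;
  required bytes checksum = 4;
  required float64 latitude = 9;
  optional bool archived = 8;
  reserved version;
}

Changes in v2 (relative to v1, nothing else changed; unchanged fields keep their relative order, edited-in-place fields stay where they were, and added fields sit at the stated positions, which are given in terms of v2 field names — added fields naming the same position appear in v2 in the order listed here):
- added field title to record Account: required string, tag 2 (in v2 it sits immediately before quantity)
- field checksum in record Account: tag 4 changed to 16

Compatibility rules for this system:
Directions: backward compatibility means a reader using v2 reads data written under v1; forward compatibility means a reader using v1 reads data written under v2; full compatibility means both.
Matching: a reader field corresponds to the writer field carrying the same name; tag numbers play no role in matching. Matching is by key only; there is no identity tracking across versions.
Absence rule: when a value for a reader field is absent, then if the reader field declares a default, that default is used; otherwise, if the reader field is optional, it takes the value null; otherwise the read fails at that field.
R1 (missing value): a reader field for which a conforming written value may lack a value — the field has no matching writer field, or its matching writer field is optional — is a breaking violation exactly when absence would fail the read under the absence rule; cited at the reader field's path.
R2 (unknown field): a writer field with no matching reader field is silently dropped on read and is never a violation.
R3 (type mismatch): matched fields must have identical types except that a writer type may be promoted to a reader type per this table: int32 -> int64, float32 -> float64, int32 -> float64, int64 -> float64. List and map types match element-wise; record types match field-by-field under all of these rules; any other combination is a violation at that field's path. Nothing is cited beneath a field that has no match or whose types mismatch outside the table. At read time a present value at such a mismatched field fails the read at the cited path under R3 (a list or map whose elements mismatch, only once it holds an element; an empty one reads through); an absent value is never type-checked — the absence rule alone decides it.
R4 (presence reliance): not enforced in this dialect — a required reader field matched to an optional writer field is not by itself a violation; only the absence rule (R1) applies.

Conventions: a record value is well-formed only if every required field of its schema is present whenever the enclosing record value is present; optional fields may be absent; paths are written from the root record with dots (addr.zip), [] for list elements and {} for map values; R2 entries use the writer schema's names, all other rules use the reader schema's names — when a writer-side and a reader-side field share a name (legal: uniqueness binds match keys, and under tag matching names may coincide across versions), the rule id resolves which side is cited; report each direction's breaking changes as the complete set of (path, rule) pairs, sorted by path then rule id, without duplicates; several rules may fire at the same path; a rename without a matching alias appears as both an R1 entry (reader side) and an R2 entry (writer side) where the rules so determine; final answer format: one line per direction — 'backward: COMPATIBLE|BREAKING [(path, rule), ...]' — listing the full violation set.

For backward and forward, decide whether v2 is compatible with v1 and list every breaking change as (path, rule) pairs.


backward: BREAKING [(title, R1)]; forward: COMPATIBLE []

the writer's type comes first in each Account pair
backward analysis of Account with v2 as reader and v1 as writer:
  float32 -> float32, writer optional: balance aligns to balance
  float32 -> float32, writer optional: weight aligns to weight
  no writer field matches reader title
  int32 -> int32, writer required: quantity aligns to quantity
  bytes -> bytes, writer required: checksum aligns to checksum
  float64 -> float64, writer required: latitude aligns to latitude
  bool -> bool, writer optional: archived aligns to archived
  rule R1 violated at title
  => 1 violation(s): backward is BREAKING for Account
forward analysis of Account with v1 as reader and v2 as writer:
  float32 -> float32, writer optional: balance aligns to balance
  float32 -> float32, writer optional: weight aligns to weight
  int32 -> int32, writer required: quantity aligns to quantity
  bytes -> bytes, writer required: checksum aligns to checksum
  float64 -> float64, writer required: latitude aligns to latitude
  bool -> bool, writer optional: archived aligns to archived
  leftover writer field: title
  => no violations; forward on Account: COMPATIBLE


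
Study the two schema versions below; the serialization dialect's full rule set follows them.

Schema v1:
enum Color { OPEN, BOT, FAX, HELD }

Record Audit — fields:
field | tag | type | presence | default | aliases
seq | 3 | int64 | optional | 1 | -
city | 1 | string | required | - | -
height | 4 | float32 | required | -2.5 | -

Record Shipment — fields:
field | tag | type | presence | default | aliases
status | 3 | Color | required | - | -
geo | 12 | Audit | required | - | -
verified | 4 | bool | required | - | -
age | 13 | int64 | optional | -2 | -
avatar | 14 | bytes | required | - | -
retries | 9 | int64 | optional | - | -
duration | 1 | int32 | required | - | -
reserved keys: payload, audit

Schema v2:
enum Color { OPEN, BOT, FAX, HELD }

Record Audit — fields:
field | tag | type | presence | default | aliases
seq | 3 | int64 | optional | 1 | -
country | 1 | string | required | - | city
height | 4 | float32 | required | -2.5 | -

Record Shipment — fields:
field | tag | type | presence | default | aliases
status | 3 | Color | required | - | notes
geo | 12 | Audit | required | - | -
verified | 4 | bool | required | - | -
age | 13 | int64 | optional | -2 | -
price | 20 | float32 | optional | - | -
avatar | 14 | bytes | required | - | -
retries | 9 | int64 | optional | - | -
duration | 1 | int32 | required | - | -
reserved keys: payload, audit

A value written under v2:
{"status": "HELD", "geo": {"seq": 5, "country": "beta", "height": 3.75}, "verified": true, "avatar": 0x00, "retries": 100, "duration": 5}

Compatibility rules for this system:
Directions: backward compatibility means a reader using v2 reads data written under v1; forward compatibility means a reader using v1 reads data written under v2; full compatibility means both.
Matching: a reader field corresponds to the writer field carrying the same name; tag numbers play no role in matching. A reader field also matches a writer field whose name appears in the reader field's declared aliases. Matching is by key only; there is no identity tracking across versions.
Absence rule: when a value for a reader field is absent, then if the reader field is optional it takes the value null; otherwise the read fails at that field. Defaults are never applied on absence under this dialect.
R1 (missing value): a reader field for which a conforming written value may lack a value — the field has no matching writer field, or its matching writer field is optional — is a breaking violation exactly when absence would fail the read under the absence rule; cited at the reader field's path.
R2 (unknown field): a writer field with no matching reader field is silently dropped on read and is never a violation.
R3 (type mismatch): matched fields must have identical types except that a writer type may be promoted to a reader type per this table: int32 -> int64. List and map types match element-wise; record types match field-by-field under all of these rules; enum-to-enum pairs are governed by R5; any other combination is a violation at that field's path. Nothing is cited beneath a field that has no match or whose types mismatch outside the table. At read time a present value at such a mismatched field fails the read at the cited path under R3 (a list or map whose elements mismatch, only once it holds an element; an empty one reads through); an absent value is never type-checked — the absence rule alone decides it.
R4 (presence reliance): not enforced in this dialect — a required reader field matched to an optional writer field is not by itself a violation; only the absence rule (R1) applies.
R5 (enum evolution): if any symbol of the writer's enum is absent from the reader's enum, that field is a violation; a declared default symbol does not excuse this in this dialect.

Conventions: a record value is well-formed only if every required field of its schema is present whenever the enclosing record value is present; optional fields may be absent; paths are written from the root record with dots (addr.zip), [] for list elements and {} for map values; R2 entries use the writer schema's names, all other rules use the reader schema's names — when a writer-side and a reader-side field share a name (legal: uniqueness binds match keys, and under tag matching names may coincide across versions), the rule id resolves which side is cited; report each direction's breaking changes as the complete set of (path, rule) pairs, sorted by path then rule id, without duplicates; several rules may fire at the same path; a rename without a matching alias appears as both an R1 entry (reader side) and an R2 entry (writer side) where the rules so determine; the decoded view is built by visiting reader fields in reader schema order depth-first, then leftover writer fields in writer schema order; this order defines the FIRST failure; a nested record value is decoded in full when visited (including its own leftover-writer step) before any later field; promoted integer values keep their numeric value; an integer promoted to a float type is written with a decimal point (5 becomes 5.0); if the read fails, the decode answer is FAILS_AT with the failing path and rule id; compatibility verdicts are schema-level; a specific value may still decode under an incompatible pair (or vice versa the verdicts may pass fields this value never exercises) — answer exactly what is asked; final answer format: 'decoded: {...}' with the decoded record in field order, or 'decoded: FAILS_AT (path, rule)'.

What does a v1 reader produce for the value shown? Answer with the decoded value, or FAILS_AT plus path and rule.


decoded: FAILS_AT (geo.city, R1)

in Shipment below, arrows point writer -> reader
decoding the Shipment value with the v1 reader:
  status := "HELD"
  geo.seq := 5
  read fails at geo.city under R1 (no fill)
  => FAILS_AT (geo.city, R1)
ruling out the remaining Shipment differences:
  added field price to record Shipment: optional float32, tag 20 (in v2 it sits immediately before avatar) -> no rule fires on it and the decoded Shipment view is identical with or without it


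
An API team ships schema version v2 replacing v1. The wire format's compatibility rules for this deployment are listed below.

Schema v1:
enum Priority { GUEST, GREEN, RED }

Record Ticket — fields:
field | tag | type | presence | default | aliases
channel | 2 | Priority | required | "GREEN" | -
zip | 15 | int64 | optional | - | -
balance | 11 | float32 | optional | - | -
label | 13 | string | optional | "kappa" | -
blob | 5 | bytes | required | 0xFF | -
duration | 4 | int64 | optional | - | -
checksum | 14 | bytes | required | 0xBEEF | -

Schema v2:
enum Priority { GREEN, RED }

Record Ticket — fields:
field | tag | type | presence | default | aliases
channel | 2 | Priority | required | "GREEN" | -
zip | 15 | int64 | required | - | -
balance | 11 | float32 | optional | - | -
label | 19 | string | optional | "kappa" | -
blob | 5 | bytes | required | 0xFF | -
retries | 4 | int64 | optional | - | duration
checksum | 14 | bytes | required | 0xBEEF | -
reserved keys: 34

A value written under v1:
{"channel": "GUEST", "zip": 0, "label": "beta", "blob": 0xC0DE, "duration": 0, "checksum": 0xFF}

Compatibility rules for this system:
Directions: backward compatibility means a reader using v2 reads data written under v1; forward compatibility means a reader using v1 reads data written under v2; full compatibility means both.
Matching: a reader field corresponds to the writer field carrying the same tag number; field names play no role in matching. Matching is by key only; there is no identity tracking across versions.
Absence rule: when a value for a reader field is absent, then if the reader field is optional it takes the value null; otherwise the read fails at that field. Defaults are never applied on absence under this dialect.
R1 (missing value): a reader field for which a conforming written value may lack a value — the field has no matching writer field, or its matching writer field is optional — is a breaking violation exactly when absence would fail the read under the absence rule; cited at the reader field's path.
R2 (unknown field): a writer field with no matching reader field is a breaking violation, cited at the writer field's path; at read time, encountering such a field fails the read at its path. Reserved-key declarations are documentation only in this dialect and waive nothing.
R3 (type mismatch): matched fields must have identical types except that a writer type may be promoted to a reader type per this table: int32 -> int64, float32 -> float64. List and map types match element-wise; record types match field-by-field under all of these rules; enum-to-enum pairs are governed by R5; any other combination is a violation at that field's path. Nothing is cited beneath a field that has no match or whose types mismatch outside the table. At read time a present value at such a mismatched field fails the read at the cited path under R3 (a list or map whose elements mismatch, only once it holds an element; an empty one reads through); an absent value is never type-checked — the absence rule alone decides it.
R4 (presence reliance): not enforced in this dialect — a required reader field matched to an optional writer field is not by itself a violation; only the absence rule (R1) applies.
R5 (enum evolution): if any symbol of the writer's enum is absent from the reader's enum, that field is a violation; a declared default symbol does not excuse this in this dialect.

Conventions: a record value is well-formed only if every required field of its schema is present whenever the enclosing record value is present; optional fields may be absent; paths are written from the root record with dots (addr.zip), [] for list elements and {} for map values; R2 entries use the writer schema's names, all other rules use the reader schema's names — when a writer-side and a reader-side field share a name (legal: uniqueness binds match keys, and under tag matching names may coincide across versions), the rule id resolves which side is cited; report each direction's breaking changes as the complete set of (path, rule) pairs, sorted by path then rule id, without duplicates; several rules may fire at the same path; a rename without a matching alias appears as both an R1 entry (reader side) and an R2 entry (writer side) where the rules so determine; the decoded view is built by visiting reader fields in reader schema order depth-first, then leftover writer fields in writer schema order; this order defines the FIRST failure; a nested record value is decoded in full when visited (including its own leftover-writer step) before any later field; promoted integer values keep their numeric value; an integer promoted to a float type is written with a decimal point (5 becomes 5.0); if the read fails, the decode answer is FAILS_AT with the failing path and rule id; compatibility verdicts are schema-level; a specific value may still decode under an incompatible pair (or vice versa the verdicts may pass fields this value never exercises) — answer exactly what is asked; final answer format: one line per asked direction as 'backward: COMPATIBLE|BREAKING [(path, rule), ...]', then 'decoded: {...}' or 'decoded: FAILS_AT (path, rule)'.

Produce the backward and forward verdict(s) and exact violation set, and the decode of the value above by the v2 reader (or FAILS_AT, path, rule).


backward: BREAKING [(channel, R5), (label, R2), (zip, R1)]; forward: BREAKING [(label, R2)]; decoded: FAILS_AT (channel, R5)

the writer's type comes first in each Ticket pair
backward pass over Ticket, reader schema v2, writer schema v1:
  channel: Priority -> Priority, writer required; from channel
  zip: int64 -> int64, writer optional; from zip
  balance: float32 -> float32, writer optional; from balance
  label has no writer counterpart
  blob: bytes -> bytes, writer required; from blob
  retries: int64 -> int64, writer optional; from duration
  checksum: bytes -> bytes, writer required; from checksum
  writer label: unknown to reader
  breaking: (channel, R5)
  breaking: (label, R2)
  breaking: (zip, R1)
  backward on Ticket therefore BREAKING (3)
forward pass over Ticket, reader schema v1, writer schema v2:
  channel: Priority -> Priority, writer required; from channel
  zip: int64 -> int64, writer required; from zip
  balance: float32 -> float32, writer optional; from balance
  label has no writer counterpart
  blob: bytes -> bytes, writer required; from blob
  duration: int64 -> int64, writer optional; from retries
  checksum: bytes -> bytes, writer required; from checksum
  writer label: unknown to reader
  breaking: (label, R2)
  forward on Ticket therefore BREAKING (1)
migrating the Ticket value to v2:
  read fails at channel under R5
  => FAILS_AT (channel, R5)


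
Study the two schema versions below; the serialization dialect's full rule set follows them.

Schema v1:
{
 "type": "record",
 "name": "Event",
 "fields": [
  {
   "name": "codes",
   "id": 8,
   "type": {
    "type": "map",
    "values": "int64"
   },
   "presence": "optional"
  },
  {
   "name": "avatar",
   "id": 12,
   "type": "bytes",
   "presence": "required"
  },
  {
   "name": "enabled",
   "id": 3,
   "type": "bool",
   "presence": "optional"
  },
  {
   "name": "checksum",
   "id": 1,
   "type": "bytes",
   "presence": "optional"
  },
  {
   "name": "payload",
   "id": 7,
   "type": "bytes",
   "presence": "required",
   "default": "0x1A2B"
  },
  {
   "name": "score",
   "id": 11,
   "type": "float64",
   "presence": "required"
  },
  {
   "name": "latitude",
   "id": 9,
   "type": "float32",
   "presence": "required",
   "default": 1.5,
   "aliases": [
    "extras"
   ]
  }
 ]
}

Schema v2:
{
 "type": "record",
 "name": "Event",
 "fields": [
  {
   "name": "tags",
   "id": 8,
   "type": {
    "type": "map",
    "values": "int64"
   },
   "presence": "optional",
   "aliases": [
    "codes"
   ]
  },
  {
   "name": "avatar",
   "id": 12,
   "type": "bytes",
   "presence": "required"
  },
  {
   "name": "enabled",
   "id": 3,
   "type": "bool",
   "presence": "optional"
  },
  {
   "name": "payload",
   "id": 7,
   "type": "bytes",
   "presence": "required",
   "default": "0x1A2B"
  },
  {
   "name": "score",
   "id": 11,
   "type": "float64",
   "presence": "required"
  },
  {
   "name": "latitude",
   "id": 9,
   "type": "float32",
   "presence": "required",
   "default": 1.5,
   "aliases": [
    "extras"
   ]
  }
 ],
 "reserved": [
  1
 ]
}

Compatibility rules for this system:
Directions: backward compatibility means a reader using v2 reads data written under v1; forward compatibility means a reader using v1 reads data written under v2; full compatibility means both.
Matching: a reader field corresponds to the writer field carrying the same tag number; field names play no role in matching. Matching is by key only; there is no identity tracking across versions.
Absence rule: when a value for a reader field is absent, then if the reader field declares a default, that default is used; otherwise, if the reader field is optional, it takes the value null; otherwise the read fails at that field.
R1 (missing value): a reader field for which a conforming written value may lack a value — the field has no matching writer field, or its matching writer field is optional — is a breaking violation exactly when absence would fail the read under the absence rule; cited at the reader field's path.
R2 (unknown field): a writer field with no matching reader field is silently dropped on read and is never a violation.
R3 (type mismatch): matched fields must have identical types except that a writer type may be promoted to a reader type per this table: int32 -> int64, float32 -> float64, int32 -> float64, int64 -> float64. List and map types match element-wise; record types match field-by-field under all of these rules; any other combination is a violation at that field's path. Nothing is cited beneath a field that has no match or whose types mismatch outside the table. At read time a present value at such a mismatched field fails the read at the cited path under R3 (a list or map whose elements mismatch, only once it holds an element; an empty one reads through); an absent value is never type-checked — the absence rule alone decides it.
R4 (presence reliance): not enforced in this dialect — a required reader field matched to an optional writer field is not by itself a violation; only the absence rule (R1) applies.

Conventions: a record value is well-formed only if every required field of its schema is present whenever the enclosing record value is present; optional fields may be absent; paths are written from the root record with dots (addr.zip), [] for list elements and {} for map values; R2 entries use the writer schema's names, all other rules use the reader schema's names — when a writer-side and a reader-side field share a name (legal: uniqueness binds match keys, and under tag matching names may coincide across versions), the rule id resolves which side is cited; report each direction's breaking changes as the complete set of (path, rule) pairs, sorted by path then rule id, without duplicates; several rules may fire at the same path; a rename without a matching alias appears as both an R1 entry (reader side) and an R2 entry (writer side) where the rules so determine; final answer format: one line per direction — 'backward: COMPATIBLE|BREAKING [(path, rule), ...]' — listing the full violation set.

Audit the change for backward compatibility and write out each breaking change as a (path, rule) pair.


each type pair in Event: writer, then reader
backward for Event (reader v2, writer v1):
  tags: map<string, int64> -> map<string, int64>, writer optional; from codes
  avatar: bytes -> bytes, writer required; from avatar
  enabled: bool -> bool, writer optional; from enabled
  payload: bytes -> bytes, writer required; from payload
  score: float64 -> float64, writer required; from score
  latitude: float32 -> float32, writer required; from latitude
  checksum (writer side), unknown to reader
  nothing fires on Event: backward is COMPATIBLE
checking off the Event differences that do not matter here:
  renamed field codes to tags in record Event (alias codes declared on the renamed field) -> no rule fires on it in Event's dialect; the asked verdict holds
  removed field checksum from record Event (its key 1 joins the reserved list) -> no rule fires on it in Event's dialect; the asked verdict holds

backward: COMPATIBLE []


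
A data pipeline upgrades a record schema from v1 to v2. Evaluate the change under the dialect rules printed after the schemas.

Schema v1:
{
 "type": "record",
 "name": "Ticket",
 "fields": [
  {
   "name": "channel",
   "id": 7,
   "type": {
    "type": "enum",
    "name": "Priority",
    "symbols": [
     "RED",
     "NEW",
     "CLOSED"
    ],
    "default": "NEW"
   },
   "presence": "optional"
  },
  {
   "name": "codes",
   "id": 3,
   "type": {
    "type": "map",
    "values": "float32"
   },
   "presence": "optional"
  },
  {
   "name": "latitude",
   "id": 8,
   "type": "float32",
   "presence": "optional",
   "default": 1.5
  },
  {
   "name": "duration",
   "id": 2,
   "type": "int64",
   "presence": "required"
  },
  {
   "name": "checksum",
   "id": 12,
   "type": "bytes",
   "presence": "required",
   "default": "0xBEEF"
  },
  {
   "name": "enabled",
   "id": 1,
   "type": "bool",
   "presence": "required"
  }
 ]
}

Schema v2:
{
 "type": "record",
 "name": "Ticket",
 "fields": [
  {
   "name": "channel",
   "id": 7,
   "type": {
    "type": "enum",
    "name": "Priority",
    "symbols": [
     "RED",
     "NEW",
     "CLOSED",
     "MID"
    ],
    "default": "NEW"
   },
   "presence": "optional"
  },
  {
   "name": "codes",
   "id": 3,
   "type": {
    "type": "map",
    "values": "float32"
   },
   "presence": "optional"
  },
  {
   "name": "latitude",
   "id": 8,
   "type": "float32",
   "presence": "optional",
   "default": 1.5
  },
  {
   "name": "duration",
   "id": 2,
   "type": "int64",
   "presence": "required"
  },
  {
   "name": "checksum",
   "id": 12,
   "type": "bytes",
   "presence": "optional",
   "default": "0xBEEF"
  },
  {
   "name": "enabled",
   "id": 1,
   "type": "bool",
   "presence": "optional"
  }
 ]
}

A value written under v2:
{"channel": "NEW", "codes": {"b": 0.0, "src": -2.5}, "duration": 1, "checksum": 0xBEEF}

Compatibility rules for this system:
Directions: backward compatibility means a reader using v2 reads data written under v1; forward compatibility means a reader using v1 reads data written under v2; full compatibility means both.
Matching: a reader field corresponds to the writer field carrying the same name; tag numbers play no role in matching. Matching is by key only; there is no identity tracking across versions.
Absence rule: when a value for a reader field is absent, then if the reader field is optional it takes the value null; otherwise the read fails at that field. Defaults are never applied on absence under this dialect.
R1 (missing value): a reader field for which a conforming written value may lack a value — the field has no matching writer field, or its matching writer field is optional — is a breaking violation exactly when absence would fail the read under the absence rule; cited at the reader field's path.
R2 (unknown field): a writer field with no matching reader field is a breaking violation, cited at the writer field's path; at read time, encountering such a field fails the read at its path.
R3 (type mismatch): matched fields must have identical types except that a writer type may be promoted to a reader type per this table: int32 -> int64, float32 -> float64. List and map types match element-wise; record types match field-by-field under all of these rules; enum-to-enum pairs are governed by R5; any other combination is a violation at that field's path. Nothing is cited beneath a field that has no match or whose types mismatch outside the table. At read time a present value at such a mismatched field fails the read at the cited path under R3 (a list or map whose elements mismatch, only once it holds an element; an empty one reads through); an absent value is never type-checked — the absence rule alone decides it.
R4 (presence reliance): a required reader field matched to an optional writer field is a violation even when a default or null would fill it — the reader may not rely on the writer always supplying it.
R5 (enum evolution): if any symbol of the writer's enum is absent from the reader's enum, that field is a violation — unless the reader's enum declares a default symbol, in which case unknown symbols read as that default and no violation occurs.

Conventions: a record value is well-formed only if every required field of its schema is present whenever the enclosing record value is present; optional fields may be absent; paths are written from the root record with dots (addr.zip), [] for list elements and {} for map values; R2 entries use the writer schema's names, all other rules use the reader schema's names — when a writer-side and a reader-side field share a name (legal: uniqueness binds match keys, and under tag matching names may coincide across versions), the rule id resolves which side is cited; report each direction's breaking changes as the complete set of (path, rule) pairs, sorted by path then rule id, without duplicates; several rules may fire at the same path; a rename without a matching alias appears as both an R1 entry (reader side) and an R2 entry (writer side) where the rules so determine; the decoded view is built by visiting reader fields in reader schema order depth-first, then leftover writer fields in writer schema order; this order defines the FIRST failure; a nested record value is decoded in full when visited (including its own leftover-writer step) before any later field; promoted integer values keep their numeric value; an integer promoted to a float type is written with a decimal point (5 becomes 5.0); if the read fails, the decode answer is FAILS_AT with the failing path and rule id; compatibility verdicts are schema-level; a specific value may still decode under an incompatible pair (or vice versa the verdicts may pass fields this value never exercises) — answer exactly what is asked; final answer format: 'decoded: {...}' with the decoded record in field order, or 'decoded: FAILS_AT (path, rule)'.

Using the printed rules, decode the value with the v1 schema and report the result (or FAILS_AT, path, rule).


the writer's type comes first in each Ticket pair
decode walk for Ticket under reader schema v1:
  channel := "NEW"
  codes := {"b": 0.0, "src": -2.5}
  latitude := null (not supplied -> null)
  duration := 1
  checksum := 0xBEEF
  read fails at enabled under R1 (no fill)
  => FAILS_AT (enabled, R1)
checking off the Ticket differences that do not matter here:
  enum Priority (field channel in record Ticket): symbol MID added -> triggers nothing under the printed rules; the Ticket answer is the same either way
  field checksum in record Ticket: required changed to optional -> affects the rule determinations only; this particular Ticket value decodes identically

decoded: FAILS_AT (enabled, R1)


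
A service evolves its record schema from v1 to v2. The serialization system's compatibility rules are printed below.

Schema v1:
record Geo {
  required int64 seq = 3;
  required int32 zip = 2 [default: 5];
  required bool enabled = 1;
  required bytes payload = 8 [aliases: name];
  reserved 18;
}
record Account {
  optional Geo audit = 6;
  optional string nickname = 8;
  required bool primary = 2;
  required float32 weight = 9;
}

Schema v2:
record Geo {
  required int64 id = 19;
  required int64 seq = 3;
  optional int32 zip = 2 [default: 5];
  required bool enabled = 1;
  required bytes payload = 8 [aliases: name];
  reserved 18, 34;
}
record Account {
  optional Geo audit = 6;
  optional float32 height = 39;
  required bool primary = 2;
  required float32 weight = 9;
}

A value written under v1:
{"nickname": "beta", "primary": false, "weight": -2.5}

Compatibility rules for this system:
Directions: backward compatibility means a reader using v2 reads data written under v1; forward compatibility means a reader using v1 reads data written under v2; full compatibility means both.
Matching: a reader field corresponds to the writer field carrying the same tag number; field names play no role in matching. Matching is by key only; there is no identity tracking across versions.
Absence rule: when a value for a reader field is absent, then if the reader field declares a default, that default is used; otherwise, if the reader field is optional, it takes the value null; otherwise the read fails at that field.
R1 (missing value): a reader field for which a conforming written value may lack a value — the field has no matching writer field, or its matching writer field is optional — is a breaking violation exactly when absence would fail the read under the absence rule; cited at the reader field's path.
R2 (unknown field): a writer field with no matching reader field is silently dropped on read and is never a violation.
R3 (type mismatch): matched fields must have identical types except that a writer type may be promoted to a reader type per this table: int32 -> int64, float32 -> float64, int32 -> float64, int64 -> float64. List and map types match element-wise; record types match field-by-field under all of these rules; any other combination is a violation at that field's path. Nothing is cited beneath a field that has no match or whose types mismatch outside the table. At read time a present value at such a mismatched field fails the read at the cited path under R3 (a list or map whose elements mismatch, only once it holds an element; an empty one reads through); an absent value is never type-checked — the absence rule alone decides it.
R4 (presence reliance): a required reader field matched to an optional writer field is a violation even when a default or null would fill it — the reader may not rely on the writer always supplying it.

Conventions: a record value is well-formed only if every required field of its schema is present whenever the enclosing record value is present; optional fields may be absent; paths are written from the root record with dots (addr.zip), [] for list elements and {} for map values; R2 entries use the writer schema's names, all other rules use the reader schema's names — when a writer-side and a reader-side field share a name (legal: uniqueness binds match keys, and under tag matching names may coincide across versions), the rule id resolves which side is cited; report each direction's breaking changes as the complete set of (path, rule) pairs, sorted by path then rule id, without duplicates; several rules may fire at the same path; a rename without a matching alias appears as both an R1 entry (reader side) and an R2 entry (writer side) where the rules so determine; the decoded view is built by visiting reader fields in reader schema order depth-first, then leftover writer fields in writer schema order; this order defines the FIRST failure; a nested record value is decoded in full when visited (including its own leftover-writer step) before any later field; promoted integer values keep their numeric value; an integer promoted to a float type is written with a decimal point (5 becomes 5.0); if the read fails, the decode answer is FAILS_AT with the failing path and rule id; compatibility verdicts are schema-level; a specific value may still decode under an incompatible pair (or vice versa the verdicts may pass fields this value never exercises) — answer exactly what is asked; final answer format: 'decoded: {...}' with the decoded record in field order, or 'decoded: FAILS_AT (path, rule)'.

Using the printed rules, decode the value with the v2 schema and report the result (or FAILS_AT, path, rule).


the writer's type comes first in each Account pair
decode (reader v2):
  audit := null (absent, optional -> null)
  height := null (absent, optional -> null)
  primary := false
  weight := -2.5
  writer nickname: unknown -> dropped
  => decoded: {"audit": null, "height": null, "primary": false, "weight": -2.5}
remaining Account differences; none change what is asked:
  added field id to record Geo: required int64, tag 19 (in v2 it sits immediately before seq) -> matters for Account compatibility verdicts, not for this value's decode
  field zip in record Geo: required changed to optional -> matters for Account compatibility verdicts, not for this value's decode

decoded: {"audit": null, "height": null, "primary": false, "weight": -2.5}
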